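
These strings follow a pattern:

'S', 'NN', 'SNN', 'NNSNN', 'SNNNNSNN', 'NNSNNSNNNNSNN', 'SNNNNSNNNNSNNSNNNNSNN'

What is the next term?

From term 3 onward, concatenate the second-to-last term with the last: S·NN = SNN, NN·SNN = NNSNN, …
So term 8 is NNSNNSNNNNSNN·SNNNNSNNNNSNNSNNNNSNN.

NNSNNSNNNNSNNSNNNNSNNNNSNNSNNNNSNN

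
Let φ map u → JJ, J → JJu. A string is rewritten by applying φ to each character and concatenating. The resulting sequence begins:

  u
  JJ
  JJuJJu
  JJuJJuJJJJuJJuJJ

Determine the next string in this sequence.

JJuJJuJJJJuJJuJJJJuJJuJJuJJuJJJJuJJuJJJJuJJu

Replace each of the 16 characters of JJuJJuJJJJuJJuJJ in place — JJu JJu JJ JJu JJu JJ JJu JJu JJu JJu JJ JJu JJu JJ JJu JJu — and concatenate.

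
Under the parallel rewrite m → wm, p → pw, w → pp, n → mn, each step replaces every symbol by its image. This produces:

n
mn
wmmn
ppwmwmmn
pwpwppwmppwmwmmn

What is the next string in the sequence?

Applying the rule to each of the 16 symbols of pwpwppwmppwmwmmn gives the pieces pw pp pw pp pw pw pp wm pw pw pp wm pp wm wm mn, which concatenate to the answer.

pwpppwpppwpwppwmpwpwppwmppwmwmmn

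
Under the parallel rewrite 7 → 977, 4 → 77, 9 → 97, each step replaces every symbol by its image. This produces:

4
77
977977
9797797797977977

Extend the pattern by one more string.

Replace each of the 16 characters of 9797797797977977 in place — 97 977 97 977 977 97 977 977 97 977 97 977 977 97 977 977 — and concatenate.

979779797797797977977979779797797797977977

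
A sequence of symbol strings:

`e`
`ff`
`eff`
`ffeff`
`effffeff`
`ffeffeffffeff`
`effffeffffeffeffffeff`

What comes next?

ffeffeffffeffeffffeffffeffeffffeff

This is a Fibonacci-style word recurrence s(k) = s(k−2)·s(k−1): e.g. e·ff = eff.
The next term joins ffeffeffffeff and effffeffffeffeffffeff.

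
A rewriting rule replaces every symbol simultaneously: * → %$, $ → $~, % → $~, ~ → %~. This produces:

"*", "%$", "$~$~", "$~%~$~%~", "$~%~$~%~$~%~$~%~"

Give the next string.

φ($~%~$~%~$~%~$~%~) expands symbol-by-symbol to $~ %~ $~ %~ $~ %~ $~ %~ $~ %~ $~ %~ $~ %~ $~ %~; joining the 16 pieces gives the next term.

$~%~$~%~$~%~$~%~$~%~$~%~$~%~$~%~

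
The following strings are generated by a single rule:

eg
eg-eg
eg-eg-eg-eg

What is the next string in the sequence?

Each string is two copies of the previous one joined by '-'.
One more doubling of eg-eg-eg-eg gives the answer.

eg-eg-eg-eg-eg-eg-eg-eg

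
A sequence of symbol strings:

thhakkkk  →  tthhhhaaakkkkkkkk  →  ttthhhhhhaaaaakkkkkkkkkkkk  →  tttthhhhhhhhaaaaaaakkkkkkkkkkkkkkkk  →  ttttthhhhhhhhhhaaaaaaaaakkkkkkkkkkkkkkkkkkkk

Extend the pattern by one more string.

The n-th term is n t's then 2n h's then 2n-1 a's then 4n k's (n = 1, 2, …).
Setting n = 6 gives 6, 12, 11, 24 characters in each block.

tttttthhhhhhhhhhhhaaaaaaaaaaakkkkkkkkkkkkkkkkkkkkkkkk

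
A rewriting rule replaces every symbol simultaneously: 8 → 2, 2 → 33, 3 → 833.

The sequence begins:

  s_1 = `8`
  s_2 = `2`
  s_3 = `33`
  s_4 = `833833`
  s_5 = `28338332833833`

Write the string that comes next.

33283383328338333328338332833833

φ(28338332833833) expands symbol-by-symbol to 33 2 833 833 2 833 833 33 2 833 833 2 833 833; joining the 14 pieces gives the next term.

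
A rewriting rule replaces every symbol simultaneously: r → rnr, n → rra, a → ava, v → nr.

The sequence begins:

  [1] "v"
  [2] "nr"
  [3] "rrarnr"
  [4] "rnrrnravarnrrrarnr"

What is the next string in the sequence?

Rewriting the 18 symbols of rnrrnravarnrrrarnr one by one yields rnr rra rnr rnr rra rnr ava nr ava rnr rra rnr rnr rnr ava rnr rra rnr; concatenated:

rnrrrarnrrnrrrarnravanravarnrrrarnrrnrrnravarnrrrarnr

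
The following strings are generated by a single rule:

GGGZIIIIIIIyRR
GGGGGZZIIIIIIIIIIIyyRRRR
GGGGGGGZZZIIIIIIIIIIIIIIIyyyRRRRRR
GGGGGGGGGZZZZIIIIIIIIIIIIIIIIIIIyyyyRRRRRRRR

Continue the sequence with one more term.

Each string has the form G^{2n+1} Z^{n} I^{4n+3} y^{n} R^{2n} (n = 1, 2, …).
At n = 5 the blocks have lengths 11, 5, 23, 5, 10.

GGGGGGGGGGGZZZZZIIIIIIIIIIIIIIIIIIIIIIIyyyyyRRRRRRRRRR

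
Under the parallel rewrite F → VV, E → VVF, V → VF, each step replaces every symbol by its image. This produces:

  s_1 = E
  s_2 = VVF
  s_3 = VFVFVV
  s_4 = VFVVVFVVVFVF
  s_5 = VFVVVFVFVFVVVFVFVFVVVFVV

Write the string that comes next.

φ(VFVVVFVFVFVVVFVFVFVVVFVV) expands symbol-by-symbol to VF VV VF VF VF VV VF VV VF VV VF VF VF VV VF VV VF VV VF VF VF VV VF VF; joining the 24 pieces gives the next term.

VFVVVFVFVFVVVFVVVFVVVFVFVFVVVFVVVFVVVFVFVFVVVFVF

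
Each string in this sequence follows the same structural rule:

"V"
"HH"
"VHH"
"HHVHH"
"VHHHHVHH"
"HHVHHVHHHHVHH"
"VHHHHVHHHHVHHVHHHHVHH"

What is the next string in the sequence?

This is a Fibonacci-style word recurrence s(k) = s(k−2)·s(k−1): e.g. V·HH = VHH.
Continuing: HHVHHVHHHHVHH · VHHHHVHHHHVHHVHHHHVHH gives term 8.

HHVHHVHHHHVHHVHHHHVHHHHVHHVHHHHVHH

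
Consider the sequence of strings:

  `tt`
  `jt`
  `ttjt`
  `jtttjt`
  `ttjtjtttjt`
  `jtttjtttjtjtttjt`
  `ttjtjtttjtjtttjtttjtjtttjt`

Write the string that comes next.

jtttjtttjtjtttjtttjtjtttjtjtttjtttjtjtttjt

Each term (from the third on) is the two preceding terms concatenated in order: term 3 = tt·jt = ttjt.
The next term joins jtttjtttjtjtttjt and ttjtjtttjtjtttjtttjtjtttjt.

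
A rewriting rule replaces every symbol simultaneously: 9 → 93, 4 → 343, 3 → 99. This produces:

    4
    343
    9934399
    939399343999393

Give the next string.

Replace each of the 15 characters of 939399343999393 in place — 93 99 93 99 93 93 99 343 99 93 93 93 99 93 99 — and concatenate.

9399939993939934399939393999399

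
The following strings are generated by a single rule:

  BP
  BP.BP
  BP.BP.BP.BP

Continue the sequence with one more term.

Every step duplicates the string with '.' between the halves.
Doubling BP.BP.BP.BP with '.' between the halves:

BP.BP.BP.BP.BP.BP.BP.BP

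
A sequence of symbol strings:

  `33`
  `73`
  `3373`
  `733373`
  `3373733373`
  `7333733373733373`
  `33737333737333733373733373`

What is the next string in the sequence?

Each term (from the third on) is the two preceding terms concatenated in order: term 3 = 33·73 = 3373.
So term 8 is 7333733373733373·33737333737333733373733373.

733373337373337333737333737333733373733373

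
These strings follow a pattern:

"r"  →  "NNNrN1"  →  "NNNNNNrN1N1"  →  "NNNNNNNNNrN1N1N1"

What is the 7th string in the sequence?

Each term wraps the previous one in NNN on the left and N1 on the right.
From NNNNNNNNNrN1N1N1, 3 further steps: NNNNNNNNNrN1N1N1 → NNNNNNNNNNNNrN1N1N1N1 → NNNNNNNNNNNNNNNrN1N1N1N1N1 → (answer).

NNNNNNNNNNNNNNNNNNrN1N1N1N1N1N1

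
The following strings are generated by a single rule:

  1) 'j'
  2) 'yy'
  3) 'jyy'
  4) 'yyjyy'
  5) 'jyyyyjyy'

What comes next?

yyjyyjyyyyjyy

Each term (from the third on) is the two preceding terms concatenated in order: term 3 = j·yy = jyy.
The next term joins yyjyy and jyyyyjyy.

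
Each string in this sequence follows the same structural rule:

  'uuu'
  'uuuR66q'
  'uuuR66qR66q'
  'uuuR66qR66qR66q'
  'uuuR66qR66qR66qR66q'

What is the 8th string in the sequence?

Every step adds R66q to the end: s(k+1) = s(k)·R66q.
From uuuR66qR66qR66qR66q, 3 further steps: uuuR66qR66qR66qR66q → uuuR66qR66qR66qR66qR66q → uuuR66qR66qR66qR66qR66qR66q → (answer).

uuuR66qR66qR66qR66qR66qR66qR66q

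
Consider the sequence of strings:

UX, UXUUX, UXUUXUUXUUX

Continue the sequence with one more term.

Every step duplicates the string with 'U' between the halves.
So the next term is two copies of UXUUXUUXUUX with 'U' between the halves.

UXUUXUUXUUXUUXUUXUUXUUX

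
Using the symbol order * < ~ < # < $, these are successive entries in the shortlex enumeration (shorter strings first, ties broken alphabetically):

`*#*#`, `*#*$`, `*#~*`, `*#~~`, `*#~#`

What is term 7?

Stepping forward 2 times from *#~#: *#~# → *#~$, then the target.

*##*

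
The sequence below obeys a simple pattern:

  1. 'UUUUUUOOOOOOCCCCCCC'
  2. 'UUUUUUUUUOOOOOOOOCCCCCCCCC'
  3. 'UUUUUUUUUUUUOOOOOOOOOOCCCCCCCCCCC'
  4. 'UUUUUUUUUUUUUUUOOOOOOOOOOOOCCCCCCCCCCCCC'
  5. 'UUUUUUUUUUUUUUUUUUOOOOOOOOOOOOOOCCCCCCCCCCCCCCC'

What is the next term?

Reading off run lengths: U runs 6, 9, 12, 15, 18; O runs 6, 8, 10, 12, 14; C runs 7, 9, 11, 13, 15 — each is linear in n, where the shown terms are n = 2, 3, 4, 5, 6.
Setting n = 7 gives 21, 16, 17 characters in each block.

UUUUUUUUUUUUUUUUUUUUUOOOOOOOOOOOOOOOOCCCCCCCCCCCCCCCCC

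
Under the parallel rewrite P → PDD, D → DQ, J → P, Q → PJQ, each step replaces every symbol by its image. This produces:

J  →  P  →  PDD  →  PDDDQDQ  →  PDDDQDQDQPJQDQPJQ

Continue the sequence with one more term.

Rewriting the 17 symbols of PDDDQDQDQPJQDQPJQ one by one yields PDD DQ DQ DQ PJQ DQ PJQ DQ PJQ PDD P PJQ DQ PJQ PDD P PJQ; concatenated:

PDDDQDQDQPJQDQPJQDQPJQPDDPPJQDQPJQPDDPPJQ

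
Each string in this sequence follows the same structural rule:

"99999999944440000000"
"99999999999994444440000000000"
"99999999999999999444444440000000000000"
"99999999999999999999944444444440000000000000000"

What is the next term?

Each string has the form 9^{4n+1} 4^{2n} 0^{3n+1}, where the shown terms are n = 2, 3, 4, 5.
At n = 6 the blocks have lengths 25, 12, 19.

99999999999999999999999994444444444440000000000000000000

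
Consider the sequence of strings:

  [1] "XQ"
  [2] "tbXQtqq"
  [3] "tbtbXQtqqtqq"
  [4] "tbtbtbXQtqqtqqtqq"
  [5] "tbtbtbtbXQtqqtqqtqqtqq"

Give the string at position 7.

s(k+1) = tb·s(k)·tqq, so each term gains tb as a prefix and tqq as a suffix.
From tbtbtbtbXQtqqtqqtqqtqq, 2 further steps: tbtbtbtbXQtqqtqqtqqtqq → tbtbtbtbtbXQtqqtqqtqqtqqtqq → (answer).

tbtbtbtbtbtbXQtqqtqqtqqtqqtqqtqq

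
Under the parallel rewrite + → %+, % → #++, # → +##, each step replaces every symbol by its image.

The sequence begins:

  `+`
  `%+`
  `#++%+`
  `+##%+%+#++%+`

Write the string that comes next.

Rewriting each symbol of +##%+%+#++%+: +→%+, #→+##, #→+##, %→#++, +→%+, %→#++, +→%+, #→+##, +→%+, +→%+, %→#++, +→%+, which concatenates to %+ +## +## #++ %+ #++ %+ +## %+ %+ #++ %+.

%++##+###++%+#++%++##%+%+#++%+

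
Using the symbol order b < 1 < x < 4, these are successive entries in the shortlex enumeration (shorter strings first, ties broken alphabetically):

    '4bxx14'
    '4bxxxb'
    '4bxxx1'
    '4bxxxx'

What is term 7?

4bxx41

Continuing the enumeration 3 steps past 4bxxxx: 4bxxxx → 4bxxx4 → 4bxx4b → (answer).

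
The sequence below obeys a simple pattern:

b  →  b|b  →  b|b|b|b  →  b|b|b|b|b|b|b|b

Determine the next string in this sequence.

Every step duplicates the string with '|' between the halves.
Doubling b|b|b|b|b|b|b|b with '|' between the halves:

b|b|b|b|b|b|b|b|b|b|b|b|b|b|b|b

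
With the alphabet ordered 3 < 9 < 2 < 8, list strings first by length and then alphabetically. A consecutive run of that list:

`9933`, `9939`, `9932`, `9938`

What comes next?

Treat 9938 as a base-4 numeral over the given alphabet and add one, carrying through any trailing 8's.

9993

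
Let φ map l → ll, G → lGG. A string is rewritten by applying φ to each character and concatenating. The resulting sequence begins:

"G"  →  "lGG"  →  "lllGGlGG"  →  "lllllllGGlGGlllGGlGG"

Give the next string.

Replace each of the 20 characters of lllllllGGlGGlllGGlGG in place — ll ll ll ll ll ll ll lGG lGG ll lGG lGG ll ll ll lGG lGG ll lGG lGG — and concatenate.

lllllllllllllllGGlGGlllGGlGGlllllllGGlGGlllGGlGG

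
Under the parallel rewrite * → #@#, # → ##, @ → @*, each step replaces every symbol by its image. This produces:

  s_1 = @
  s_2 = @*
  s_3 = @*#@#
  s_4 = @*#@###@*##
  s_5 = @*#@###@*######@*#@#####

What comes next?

@*#@###@*######@*#@#############@*#@###@*##########

Replace each of the 24 characters of @*#@###@*######@*#@##### in place — @* #@# ## @* ## ## ## @* #@# ## ## ## ## ## ## @* #@# ## @* ## ## ## ## ## — and concatenate.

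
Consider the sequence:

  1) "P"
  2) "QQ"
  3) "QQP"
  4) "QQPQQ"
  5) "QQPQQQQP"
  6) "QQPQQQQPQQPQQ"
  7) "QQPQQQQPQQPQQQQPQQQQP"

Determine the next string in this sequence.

QQPQQQQPQQPQQQQPQQQQPQQPQQQQPQQPQQ

From term 3 onward, concatenate the last term with the second-to-last: QQ·P = QQP, QQP·QQ = QQPQQ, …
The next term joins QQPQQQQPQQPQQQQPQQQQP and QQPQQQQPQQPQQ.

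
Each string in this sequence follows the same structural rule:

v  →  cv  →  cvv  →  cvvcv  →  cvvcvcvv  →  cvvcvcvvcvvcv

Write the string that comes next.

From term 3 onward, concatenate the last term with the second-to-last: cv·v = cvv, cvv·cv = cvvcv, …
Continuing: cvvcvcvvcvvcv · cvvcvcvv gives term 7.

cvvcvcvvcvvcvcvvcvcvv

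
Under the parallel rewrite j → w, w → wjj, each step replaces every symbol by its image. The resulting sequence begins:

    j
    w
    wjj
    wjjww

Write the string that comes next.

wjjwwwjjwjj

Expanding wjjww: w→wjj, j→w, j→w, w→wjj, w→wjj. Concatenated: wjj w w wjj wjj.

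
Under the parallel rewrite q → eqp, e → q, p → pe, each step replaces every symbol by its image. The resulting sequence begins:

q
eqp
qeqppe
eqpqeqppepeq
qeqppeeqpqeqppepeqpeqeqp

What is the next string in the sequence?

Replace each of the 24 characters of qeqppeeqpqeqppepeqpeqeqp in place — eqp q eqp pe pe q q eqp pe eqp q eqp pe pe q pe q eqp pe q eqp q eqp pe — and concatenate.

eqpqeqppepeqqeqppeeqpqeqppepeqpeqeqppeqeqpqeqppe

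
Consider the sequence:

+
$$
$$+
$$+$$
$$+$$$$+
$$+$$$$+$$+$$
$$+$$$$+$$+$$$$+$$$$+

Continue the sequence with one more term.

$$+$$$$+$$+$$$$+$$$$+$$+$$$$+$$+$$

This is a Fibonacci-style word recurrence s(k) = s(k−1)·s(k−2): e.g. $$·+ = $$+.
The next term joins $$+$$$$+$$+$$$$+$$$$+ and $$+$$$$+$$+$$.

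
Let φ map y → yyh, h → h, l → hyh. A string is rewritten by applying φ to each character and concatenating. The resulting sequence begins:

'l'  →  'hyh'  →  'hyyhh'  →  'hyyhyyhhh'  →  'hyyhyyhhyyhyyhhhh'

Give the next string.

Replace each of the 17 characters of hyyhyyhhyyhyyhhhh in place — h yyh yyh h yyh yyh h h yyh yyh h yyh yyh h h h h — and concatenate.

hyyhyyhhyyhyyhhhyyhyyhhyyhyyhhhhh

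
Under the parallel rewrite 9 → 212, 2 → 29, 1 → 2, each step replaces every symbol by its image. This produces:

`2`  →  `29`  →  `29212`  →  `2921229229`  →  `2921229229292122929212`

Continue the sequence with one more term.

Applying the rule to each of the 22 symbols of 2921229229292122929212 gives the pieces 29 212 29 2 29 29 212 29 29 212 29 212 29 2 29 29 212 29 212 29 2 29, which concatenate to the answer.

29212292292921229292122921229229292122921229229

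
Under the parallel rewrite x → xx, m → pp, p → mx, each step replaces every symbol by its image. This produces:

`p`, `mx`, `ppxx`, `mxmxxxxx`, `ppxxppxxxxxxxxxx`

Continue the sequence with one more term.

Rewriting the 16 symbols of ppxxppxxxxxxxxxx one by one yields mx mx xx xx mx mx xx xx xx xx xx xx xx xx xx xx; concatenated:

mxmxxxxxmxmxxxxxxxxxxxxxxxxxxxxx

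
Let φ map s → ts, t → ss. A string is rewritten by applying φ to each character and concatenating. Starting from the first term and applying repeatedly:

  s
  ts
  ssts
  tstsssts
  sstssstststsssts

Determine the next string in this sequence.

Applying the rule to each of the 16 symbols of sstssstststsssts gives the pieces ts ts ss ts ts ts ss ts ss ts ss ts ts ts ss ts, which concatenate to the answer.

tstssstststssstssstssstststsssts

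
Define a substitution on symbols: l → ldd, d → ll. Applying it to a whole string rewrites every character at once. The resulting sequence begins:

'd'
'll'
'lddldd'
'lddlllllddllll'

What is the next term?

Rewriting the 14 symbols of lddlllllddllll one by one yields ldd ll ll ldd ldd ldd ldd ldd ll ll ldd ldd ldd ldd; concatenated:

lddlllllddlddlddlddlddlllllddlddlddldd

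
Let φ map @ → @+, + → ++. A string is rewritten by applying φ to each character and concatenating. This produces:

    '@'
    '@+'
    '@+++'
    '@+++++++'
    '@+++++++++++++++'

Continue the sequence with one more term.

Rewriting the 16 symbols of @+++++++++++++++ one by one yields @+ ++ ++ ++ ++ ++ ++ ++ ++ ++ ++ ++ ++ ++ ++ ++; concatenated:

@+++++++++++++++++++++++++++++++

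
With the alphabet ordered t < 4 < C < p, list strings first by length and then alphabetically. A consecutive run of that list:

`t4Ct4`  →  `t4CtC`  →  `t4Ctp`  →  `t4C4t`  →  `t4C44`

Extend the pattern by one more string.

The successor of t4C44 increments the rightmost position that isn't already p and resets every position after it to t.

t4C4C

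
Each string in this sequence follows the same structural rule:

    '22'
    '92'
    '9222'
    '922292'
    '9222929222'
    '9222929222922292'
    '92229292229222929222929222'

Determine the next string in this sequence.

From term 3 onward, concatenate the last term with the second-to-last: 92·22 = 9222, 9222·92 = 922292, …
Continuing: 92229292229222929222929222 · 9222929222922292 gives term 8.

922292922292229292229292229222929222922292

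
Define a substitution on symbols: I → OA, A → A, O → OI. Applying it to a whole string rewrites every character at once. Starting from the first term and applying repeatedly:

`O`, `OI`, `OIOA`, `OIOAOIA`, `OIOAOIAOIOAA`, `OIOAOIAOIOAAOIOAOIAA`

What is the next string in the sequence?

Replace each of the 20 characters of OIOAOIAOIOAAOIOAOIAA in place — OI OA OI A OI OA A OI OA OI A A OI OA OI A OI OA A A — and concatenate.

OIOAOIAOIOAAOIOAOIAAOIOAOIAOIOAAA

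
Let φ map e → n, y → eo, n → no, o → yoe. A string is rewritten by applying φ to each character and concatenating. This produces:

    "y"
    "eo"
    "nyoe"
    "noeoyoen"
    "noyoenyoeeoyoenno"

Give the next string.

Rewriting the 17 symbols of noyoenyoeeoyoenno one by one yields no yoe eo yoe n no eo yoe n n yoe eo yoe n no no yoe; concatenated:

noyoeeoyoennoeoyoennyoeeoyoennonoyoe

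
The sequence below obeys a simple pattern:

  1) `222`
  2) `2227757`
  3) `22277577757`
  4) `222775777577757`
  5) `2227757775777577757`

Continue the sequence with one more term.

Each term is the previous one with 7757 appended.
One more step from 2227757775777577757 gives the answer.

22277577757775777577757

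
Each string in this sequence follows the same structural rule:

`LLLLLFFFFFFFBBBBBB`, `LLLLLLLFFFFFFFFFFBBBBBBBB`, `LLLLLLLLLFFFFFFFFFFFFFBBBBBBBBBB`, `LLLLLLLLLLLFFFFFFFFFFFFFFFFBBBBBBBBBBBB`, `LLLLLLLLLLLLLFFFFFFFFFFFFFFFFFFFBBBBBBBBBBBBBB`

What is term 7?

Reading off run lengths: L runs 5, 7, 9, 11, 13; F runs 7, 10, 13, 16, 19; B runs 6, 8, 10, 12, 14 — each is linear in n, where the shown terms are n = 2, 3, 4, 5, 6.
Setting n = 8 gives 17, 25, 18 characters in each block.

LLLLLLLLLLLLLLLLLFFFFFFFFFFFFFFFFFFFFFFFFFBBBBBBBBBBBBBBBBBB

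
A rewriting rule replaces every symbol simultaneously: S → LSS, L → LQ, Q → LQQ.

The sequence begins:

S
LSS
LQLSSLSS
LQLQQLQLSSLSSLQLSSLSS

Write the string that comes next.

Replace each of the 21 characters of LQLQQLQLSSLSSLQLSSLSS in place — LQ LQQ LQ LQQ LQQ LQ LQQ LQ LSS LSS LQ LSS LSS LQ LQQ LQ LSS LSS LQ LSS LSS — and concatenate.

LQLQQLQLQQLQQLQLQQLQLSSLSSLQLSSLSSLQLQQLQLSSLSSLQLSSLSS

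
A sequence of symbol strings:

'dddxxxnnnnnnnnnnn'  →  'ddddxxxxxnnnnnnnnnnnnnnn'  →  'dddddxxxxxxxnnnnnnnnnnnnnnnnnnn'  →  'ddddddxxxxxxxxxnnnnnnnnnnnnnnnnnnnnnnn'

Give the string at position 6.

Reading off run lengths: d runs 3, 4, 5, 6; x runs 3, 5, 7, 9; n runs 11, 15, 19, 23 — each is linear in n, where the shown terms are n = 2, 3, 4, 5.
For term 6, n = 7, so the run lengths are 8, 13, 31.

ddddddddxxxxxxxxxxxxxnnnnnnnnnnnnnnnnnnnnnnnnnnnnnnn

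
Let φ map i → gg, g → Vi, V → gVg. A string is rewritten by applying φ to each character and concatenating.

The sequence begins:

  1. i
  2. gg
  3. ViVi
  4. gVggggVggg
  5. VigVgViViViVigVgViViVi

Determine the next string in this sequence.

gVgggVigVgVigVggggVggggVggggVgggVigVgVigVggggVggggVggg

Applying the rule to each of the 22 symbols of VigVgViViViVigVgViViVi gives the pieces gVg gg Vi gVg Vi gVg gg gVg gg gVg gg gVg gg Vi gVg Vi gVg gg gVg gg gVg gg, which concatenate to the answer.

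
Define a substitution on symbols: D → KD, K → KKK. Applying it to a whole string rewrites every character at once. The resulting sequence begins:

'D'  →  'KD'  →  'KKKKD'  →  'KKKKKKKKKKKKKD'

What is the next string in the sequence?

Rewriting the 14 symbols of KKKKKKKKKKKKKD one by one yields KKK KKK KKK KKK KKK KKK KKK KKK KKK KKK KKK KKK KKK KD; concatenated:

KKKKKKKKKKKKKKKKKKKKKKKKKKKKKKKKKKKKKKKKD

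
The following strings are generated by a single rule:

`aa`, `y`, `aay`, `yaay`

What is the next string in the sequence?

aayyaay

Each term (from the third on) is the two preceding terms concatenated in order: term 3 = aa·y = aay.
Continuing: aay · yaay gives term 5.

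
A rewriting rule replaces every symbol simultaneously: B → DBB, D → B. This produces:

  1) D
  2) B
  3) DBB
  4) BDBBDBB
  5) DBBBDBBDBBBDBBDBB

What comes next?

BDBBDBBDBBBDBBDBBBDBBDBBDBBBDBBDBBBDBBDBB

Replace each of the 17 characters of DBBBDBBDBBBDBBDBB in place — B DBB DBB DBB B DBB DBB B DBB DBB DBB B DBB DBB B DBB DBB — and concatenate.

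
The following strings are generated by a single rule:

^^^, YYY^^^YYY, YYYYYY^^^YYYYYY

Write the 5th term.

Each term wraps the previous one in YYY on the left and YYY on the right.
From YYYYYY^^^YYYYYY, 2 further steps: YYYYYY^^^YYYYYY → YYYYYYYYY^^^YYYYYYYYY → (answer).

YYYYYYYYYYYY^^^YYYYYYYYYYYY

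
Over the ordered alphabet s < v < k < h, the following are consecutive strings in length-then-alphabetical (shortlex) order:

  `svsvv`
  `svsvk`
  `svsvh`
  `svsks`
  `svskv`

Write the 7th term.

Continuing the enumeration 2 steps past svskv: svskv → svskk → (answer).

svskh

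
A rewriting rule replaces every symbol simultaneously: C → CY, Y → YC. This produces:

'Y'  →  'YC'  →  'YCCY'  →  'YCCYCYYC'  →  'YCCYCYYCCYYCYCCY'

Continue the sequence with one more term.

Rewriting the 16 symbols of YCCYCYYCCYYCYCCY one by one yields YC CY CY YC CY YC YC CY CY YC YC CY YC CY CY YC; concatenated:

YCCYCYYCCYYCYCCYCYYCYCCYYCCYCYYC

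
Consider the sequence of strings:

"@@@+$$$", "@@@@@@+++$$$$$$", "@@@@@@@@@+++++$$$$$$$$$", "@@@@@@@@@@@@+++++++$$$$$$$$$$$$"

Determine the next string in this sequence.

Term n consists of 3n @'s, followed by 2n-1 +'s, followed by 3n $'s (n = 1, 2, …).
For the next term, n = 5, so the run lengths are 15, 9, 15.

@@@@@@@@@@@@@@@+++++++++$$$$$$$$$$$$$$$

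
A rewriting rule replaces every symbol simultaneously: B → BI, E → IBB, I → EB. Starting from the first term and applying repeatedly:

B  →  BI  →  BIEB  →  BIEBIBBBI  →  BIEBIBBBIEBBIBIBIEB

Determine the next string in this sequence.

BIEBIBBBIEBBIBIBIEBIBBBIBIEBBIEBBIEBIBBBI

Replace each of the 19 characters of BIEBIBBBIEBBIBIBIEB in place — BI EB IBB BI EB BI BI BI EB IBB BI BI EB BI EB BI EB IBB BI — and concatenate.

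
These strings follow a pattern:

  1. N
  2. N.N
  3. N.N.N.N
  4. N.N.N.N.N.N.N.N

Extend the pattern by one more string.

Every step duplicates the string with '.' between the halves.
One more doubling of N.N.N.N.N.N.N.N gives the answer.

N.N.N.N.N.N.N.N.N.N.N.N.N.N.N.N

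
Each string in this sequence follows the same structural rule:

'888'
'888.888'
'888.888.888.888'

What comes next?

Each string is two copies of the previous one joined by '.'.
One more doubling of 888.888.888.888 gives the answer.

888.888.888.888.888.888.888.888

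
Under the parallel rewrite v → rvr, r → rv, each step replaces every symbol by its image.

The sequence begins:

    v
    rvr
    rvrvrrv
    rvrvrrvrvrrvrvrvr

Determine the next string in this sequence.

Applying the rule to each of the 17 symbols of rvrvrrvrvrrvrvrvr gives the pieces rv rvr rv rvr rv rv rvr rv rvr rv rv rvr rv rvr rv rvr rv, which concatenate to the answer.

rvrvrrvrvrrvrvrvrrvrvrrvrvrvrrvrvrrvrvrrv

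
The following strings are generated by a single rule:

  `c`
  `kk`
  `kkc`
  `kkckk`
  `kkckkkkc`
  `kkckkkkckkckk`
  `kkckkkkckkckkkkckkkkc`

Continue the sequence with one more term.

kkckkkkckkckkkkckkkkckkckkkkckkckk

Each term (from the third on) is the previous term followed by the one before it: term 3 = kk·c = kkc.
So term 8 is kkckkkkckkckkkkckkkkc·kkckkkkckkckk.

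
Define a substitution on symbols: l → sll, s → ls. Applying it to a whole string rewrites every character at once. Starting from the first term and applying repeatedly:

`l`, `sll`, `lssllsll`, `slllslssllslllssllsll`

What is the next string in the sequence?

Rewriting the 21 symbols of slllslssllslllssllsll one by one yields ls sll sll sll ls sll ls ls sll sll ls sll sll sll ls ls sll sll ls sll sll; concatenated:

lssllsllslllsslllslssllslllssllsllslllslssllslllssllsll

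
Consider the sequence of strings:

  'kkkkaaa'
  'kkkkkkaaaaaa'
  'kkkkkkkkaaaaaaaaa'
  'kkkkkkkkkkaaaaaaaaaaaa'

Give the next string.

kkkkkkkkkkkkaaaaaaaaaaaaaaa

Each string has the form k^{2n+2} a^{3n} (n = 1, 2, …).
For the next term, n = 5, so the run lengths are 12, 15.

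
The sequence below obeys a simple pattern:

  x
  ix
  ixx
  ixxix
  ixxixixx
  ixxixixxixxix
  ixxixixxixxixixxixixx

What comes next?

ixxixixxixxixixxixixxixxixixxixxix

Each term (from the third on) is the previous term followed by the one before it: term 3 = ix·x = ixx.
Continuing: ixxixixxixxixixxixixx · ixxixixxixxix gives term 8.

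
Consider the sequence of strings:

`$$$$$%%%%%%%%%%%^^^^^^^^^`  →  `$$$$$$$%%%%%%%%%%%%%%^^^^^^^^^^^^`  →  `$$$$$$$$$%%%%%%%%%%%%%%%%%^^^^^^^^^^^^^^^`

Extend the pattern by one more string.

$$$$$$$$$$$%%%%%%%%%%%%%%%%%%%%^^^^^^^^^^^^^^^^^^

Each string has the form $^{2n-1} %^{3n+2} ^^{3n}, where the shown terms are n = 3, 4, 5.
At n = 6 the blocks have lengths 11, 20, 18.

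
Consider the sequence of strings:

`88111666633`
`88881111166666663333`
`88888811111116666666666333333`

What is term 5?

Reading off run lengths: 8 runs 2, 4, 6; 1 runs 3, 5, 7; 6 runs 4, 7, 10; 3 runs 2, 4, 6 — each is linear in n (n = 1, 2, …).
Setting n = 5 gives 10, 11, 16, 10 characters in each block.

88888888881111111111166666666666666663333333333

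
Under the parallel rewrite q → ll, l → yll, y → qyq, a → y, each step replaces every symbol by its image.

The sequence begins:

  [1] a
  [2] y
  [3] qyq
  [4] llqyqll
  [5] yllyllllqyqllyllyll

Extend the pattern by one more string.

Rewriting the 19 symbols of yllyllllqyqllyllyll one by one yields qyq yll yll qyq yll yll yll yll ll qyq ll yll yll qyq yll yll qyq yll yll; concatenated:

qyqyllyllqyqyllyllyllyllllqyqllyllyllqyqyllyllqyqyllyll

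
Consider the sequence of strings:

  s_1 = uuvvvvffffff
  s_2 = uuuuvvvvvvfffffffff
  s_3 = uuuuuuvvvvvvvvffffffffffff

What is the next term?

uuuuuuuuvvvvvvvvvvfffffffffffffff

Each string has the form u^{2n-2} v^{2n} f^{3n}, where the shown terms are n = 2, 3, 4.
Setting n = 5 gives 8, 10, 15 characters in each block.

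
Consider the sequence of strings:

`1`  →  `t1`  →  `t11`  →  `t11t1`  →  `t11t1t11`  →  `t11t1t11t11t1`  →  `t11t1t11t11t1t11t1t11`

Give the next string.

Each term (from the third on) is the previous term followed by the one before it: term 3 = t1·1 = t11.
So term 8 is t11t1t11t11t1t11t1t11·t11t1t11t11t1.

t11t1t11t11t1t11t1t11t11t1t11t11t1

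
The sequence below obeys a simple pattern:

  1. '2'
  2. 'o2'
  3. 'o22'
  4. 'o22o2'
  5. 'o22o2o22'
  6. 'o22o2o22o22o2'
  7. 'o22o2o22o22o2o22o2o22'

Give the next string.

o22o2o22o22o2o22o2o22o22o2o22o22o2

Each term (from the third on) is the previous term followed by the one before it: term 3 = o2·2 = o22.
The next term joins o22o2o22o22o2o22o2o22 and o22o2o22o22o2.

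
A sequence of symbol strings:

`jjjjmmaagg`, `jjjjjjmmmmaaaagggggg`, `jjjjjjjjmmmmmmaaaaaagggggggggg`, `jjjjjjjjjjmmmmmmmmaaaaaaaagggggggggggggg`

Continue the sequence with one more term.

The n-th term is 2n+2 j's then 2n m's then 2n a's then 4n-2 g's (n = 1, 2, …).
Setting n = 5 gives 12, 10, 10, 18 characters in each block.

jjjjjjjjjjjjmmmmmmmmmmaaaaaaaaaagggggggggggggggggg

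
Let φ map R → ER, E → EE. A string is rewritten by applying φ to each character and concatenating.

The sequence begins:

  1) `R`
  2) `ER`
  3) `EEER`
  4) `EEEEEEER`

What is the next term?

EEEEEEEEEEEEEEER

Apply φ to EEEEEEER symbol by symbol: E→EE, E→EE, E→EE, E→EE, E→EE, E→EE, E→EE, R→ER; joined: EE EE EE EE EE EE EE ER.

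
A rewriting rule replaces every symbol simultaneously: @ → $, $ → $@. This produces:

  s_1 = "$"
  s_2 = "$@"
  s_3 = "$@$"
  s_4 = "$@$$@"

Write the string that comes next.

$@$$@$@$

Apply φ to $@$$@ symbol by symbol: $→$@, @→$, $→$@, $→$@, @→$; joined: $@ $ $@ $@ $.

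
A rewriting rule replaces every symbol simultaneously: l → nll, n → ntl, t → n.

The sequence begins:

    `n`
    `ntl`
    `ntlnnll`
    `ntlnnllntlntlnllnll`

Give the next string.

Rewriting the 19 symbols of ntlnnllntlntlnllnll one by one yields ntl n nll ntl ntl nll nll ntl n nll ntl n nll ntl nll nll ntl nll nll; concatenated:

ntlnnllntlntlnllnllntlnnllntlnnllntlnllnllntlnllnll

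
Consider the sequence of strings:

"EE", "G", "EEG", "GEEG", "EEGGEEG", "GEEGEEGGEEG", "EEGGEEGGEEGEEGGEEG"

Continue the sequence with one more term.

GEEGEEGGEEGEEGGEEGGEEGEEGGEEG

From term 3 onward, concatenate the second-to-last term with the last: EE·G = EEG, G·EEG = GEEG, …
The next term joins GEEGEEGGEEG and EEGGEEGGEEGEEGGEEG.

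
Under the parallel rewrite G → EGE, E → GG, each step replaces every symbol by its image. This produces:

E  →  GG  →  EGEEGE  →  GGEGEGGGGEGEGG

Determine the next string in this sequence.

Rewriting the 14 symbols of GGEGEGGGGEGEGG one by one yields EGE EGE GG EGE GG EGE EGE EGE EGE GG EGE GG EGE EGE; concatenated:

EGEEGEGGEGEGGEGEEGEEGEEGEGGEGEGGEGEEGE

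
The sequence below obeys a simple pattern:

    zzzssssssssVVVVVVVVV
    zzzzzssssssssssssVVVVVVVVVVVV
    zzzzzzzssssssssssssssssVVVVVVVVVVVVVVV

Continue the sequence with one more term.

The n-th term is 2n-1 z's then 4n s's then 3n+3 V's, where the shown terms are n = 2, 3, 4.
For the next term, n = 5, so the run lengths are 9, 20, 18.

zzzzzzzzzssssssssssssssssssssVVVVVVVVVVVVVVVVVV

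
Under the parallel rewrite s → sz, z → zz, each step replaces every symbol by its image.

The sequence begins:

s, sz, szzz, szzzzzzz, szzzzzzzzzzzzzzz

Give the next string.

szzzzzzzzzzzzzzzzzzzzzzzzzzzzzzz

Applying the rule to each of the 16 symbols of szzzzzzzzzzzzzzz gives the pieces sz zz zz zz zz zz zz zz zz zz zz zz zz zz zz zz, which concatenate to the answer.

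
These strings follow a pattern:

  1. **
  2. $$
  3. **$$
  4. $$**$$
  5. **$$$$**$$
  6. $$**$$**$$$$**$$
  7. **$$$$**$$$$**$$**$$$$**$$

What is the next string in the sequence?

$$**$$**$$$$**$$**$$$$**$$$$**$$**$$$$**$$

Each term (from the third on) is the two preceding terms concatenated in order: term 3 = **·$$ = **$$.
So term 8 is $$**$$**$$$$**$$·**$$$$**$$$$**$$**$$$$**$$.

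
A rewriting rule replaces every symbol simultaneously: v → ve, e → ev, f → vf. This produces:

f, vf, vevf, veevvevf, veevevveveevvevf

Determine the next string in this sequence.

φ(veevevveveevvevf) expands symbol-by-symbol to ve ev ev ve ev ve ve ev ve ev ev ve ve ev ve vf; joining the 16 pieces gives the next term.

veevevveevveveevveevevveveevvevf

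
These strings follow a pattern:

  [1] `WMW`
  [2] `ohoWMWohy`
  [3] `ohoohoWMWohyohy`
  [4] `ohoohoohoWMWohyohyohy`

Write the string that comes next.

ohoohoohoohoWMWohyohyohyohy

Every step adds oho to the front and ohy to the end of the previous string.
One more step from ohoohoohoWMWohyohyohy gives the answer.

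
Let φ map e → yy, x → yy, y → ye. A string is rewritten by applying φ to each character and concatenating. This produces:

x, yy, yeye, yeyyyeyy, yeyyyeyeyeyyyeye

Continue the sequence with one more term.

yeyyyeyeyeyyyeyyyeyyyeyeyeyyyeyy

φ(yeyyyeyeyeyyyeye) expands symbol-by-symbol to ye yy ye ye ye yy ye yy ye yy ye ye ye yy ye yy; joining the 16 pieces gives the next term.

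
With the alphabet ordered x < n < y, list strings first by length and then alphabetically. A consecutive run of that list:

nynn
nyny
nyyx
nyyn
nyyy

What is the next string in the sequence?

The successor of nyyy increments the rightmost position that isn't already y and resets every position after it to x.

yxxx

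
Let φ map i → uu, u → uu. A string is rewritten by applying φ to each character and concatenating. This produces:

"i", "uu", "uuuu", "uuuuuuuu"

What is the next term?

Apply φ to uuuuuuuu symbol by symbol: u→uu, u→uu, u→uu, u→uu, u→uu, u→uu, u→uu, u→uu; joined: uu uu uu uu uu uu uu uu.

uuuuuuuuuuuuuuuu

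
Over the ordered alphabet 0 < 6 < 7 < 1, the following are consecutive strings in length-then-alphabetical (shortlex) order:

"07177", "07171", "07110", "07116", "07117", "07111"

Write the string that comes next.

01000

Treat 07111 as a base-4 numeral over the given alphabet and add one, carrying through any trailing 1's.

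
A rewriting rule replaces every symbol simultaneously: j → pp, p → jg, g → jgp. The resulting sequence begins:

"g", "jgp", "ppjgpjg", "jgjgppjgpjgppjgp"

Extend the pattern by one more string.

ppjgpppjgpjgjgppjgpjgppjgpjgjgppjgpjg

Applying the rule to each of the 16 symbols of jgjgppjgpjgppjgp gives the pieces pp jgp pp jgp jg jg pp jgp jg pp jgp jg jg pp jgp jg, which concatenate to the answer.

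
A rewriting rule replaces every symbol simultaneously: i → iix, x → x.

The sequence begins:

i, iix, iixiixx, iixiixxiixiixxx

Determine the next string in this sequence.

iixiixxiixiixxxiixiixxiixiixxxx

Applying the rule to each of the 15 symbols of iixiixxiixiixxx gives the pieces iix iix x iix iix x x iix iix x iix iix x x x, which concatenate to the answer.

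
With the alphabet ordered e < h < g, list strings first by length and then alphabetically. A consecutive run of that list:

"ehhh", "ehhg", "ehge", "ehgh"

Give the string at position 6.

Advancing 2 positions from ehgh through ehgh → ehgg reaches term 6.

egee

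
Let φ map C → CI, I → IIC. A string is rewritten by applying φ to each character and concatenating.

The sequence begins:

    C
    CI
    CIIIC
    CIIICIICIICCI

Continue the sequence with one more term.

Rewriting the 13 symbols of CIIICIICIICCI one by one yields CI IIC IIC IIC CI IIC IIC CI IIC IIC CI CI IIC; concatenated:

CIIICIICIICCIIICIICCIIICIICCICIIIC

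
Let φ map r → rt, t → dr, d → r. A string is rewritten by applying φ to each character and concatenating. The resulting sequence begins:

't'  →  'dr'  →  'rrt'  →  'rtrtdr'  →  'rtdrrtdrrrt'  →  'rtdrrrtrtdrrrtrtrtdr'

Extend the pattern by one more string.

Rewriting the 20 symbols of rtdrrrtrtdrrrtrtrtdr one by one yields rt dr r rt rt rt dr rt dr r rt rt rt dr rt dr rt dr r rt; concatenated:

rtdrrrtrtrtdrrtdrrrtrtrtdrrtdrrtdrrrt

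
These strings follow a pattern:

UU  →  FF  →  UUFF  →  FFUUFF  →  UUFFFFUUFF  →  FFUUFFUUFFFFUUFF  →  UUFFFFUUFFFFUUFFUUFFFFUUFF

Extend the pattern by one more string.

FFUUFFUUFFFFUUFFUUFFFFUUFFFFUUFFUUFFFFUUFF

From term 3 onward, concatenate the second-to-last term with the last: UU·FF = UUFF, FF·UUFF = FFUUFF, …
The next term joins FFUUFFUUFFFFUUFF and UUFFFFUUFFFFUUFFUUFFFFUUFF.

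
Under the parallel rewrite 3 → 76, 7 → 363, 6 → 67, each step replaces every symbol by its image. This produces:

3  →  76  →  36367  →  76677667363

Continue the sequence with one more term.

Apply φ to 76677667363 symbol by symbol: 7→363, 6→67, 6→67, 7→363, 7→363, 6→67, 6→67, 7→363, 3→76, 6→67, 3→76; joined: 363 67 67 363 363 67 67 363 76 67 76.

36367673633636767363766776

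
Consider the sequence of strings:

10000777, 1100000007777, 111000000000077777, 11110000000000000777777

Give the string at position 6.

Each string has the form 1^{n} 0^{3n+1} 7^{n+2} (n = 1, 2, …).
At n = 6 the blocks have lengths 6, 19, 8.

111111000000000000000000077777777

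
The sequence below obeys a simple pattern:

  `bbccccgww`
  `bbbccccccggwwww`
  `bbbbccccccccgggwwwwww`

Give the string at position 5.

bbbbbbccccccccccccgggggwwwwwwwwww

Reading off run lengths: b runs 2, 3, 4; c runs 4, 6, 8; g runs 1, 2, 3; w runs 2, 4, 6 — each is linear in n, where the shown terms are n = 2, 3, 4.
At n = 6 the blocks have lengths 6, 12, 5, 10.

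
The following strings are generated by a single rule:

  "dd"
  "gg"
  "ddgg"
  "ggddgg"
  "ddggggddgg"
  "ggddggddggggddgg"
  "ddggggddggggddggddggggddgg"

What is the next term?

ggddggddggggddggddggggddggggddggddggggddgg

Each term (from the third on) is the two preceding terms concatenated in order: term 3 = dd·gg = ddgg.
Continuing: ggddggddggggddgg · ddggggddggggddggddggggddgg gives term 8.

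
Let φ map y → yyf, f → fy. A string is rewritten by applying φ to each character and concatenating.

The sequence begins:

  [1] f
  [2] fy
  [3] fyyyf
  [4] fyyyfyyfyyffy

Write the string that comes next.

fyyyfyyfyyffyyyfyyffyyyfyyffyfyyyf

Applying the rule to each of the 13 symbols of fyyyfyyfyyffy gives the pieces fy yyf yyf yyf fy yyf yyf fy yyf yyf fy fy yyf, which concatenate to the answer.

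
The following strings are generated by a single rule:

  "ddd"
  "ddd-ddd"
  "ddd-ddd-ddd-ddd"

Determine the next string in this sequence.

s(k+1) = s(k)·-·s(k) — each term doubles the last with '-' between the halves.
Doubling ddd-ddd-ddd-ddd with '-' between the halves:

ddd-ddd-ddd-ddd-ddd-ddd-ddd-ddd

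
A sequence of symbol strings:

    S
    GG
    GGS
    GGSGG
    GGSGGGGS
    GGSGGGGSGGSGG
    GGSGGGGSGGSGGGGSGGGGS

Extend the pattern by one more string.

GGSGGGGSGGSGGGGSGGGGSGGSGGGGSGGSGG

This is a Fibonacci-style word recurrence s(k) = s(k−1)·s(k−2): e.g. GG·S = GGS.
Continuing: GGSGGGGSGGSGGGGSGGGGS · GGSGGGGSGGSGG gives term 8.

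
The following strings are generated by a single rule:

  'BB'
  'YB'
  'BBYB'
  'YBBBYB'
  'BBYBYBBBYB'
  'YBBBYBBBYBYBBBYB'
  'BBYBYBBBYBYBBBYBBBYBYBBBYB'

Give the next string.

YBBBYBBBYBYBBBYBBBYBYBBBYBYBBBYBBBYBYBBBYB

This is a Fibonacci-style word recurrence s(k) = s(k−2)·s(k−1): e.g. BB·YB = BBYB.
The next term joins YBBBYBBBYBYBBBYB and BBYBYBBBYBYBBBYBBBYBYBBBYB.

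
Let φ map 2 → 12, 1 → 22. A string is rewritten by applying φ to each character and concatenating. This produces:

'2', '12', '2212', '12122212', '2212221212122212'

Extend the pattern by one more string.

12122212121222122212221212122212

Replace each of the 16 characters of 2212221212122212 in place — 12 12 22 12 12 12 22 12 22 12 22 12 12 12 22 12 — and concatenate.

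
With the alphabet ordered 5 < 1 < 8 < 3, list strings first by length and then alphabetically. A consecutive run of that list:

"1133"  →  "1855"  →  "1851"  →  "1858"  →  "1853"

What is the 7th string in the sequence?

1811

Continuing the enumeration 2 steps past 1853: 1853 → 1815 → (answer).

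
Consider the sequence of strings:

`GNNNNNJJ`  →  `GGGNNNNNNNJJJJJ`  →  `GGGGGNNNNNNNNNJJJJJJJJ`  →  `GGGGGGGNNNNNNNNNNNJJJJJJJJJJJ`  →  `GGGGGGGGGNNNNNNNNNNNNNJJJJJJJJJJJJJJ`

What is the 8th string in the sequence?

GGGGGGGGGGGGGGGNNNNNNNNNNNNNNNNNNNJJJJJJJJJJJJJJJJJJJJJJJ

Term n consists of 2n-1 G's, followed by 2n+3 N's, followed by 3n-1 J's (n = 1, 2, …).
At n = 8 the blocks have lengths 15, 19, 23.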